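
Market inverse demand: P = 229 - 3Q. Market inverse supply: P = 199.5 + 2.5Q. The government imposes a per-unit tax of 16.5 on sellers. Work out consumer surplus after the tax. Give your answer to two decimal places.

Pre-tax equilibrium: 229 - 3Q = 199.5 + 2.5Q gives Q* = 5.3636, P* = 212.9091.
A tax on sellers shifts supply up by 16.5: 229 - 3Q = 199.5 + 2.5Q + 16.5, so Q_t = 2.3636. Buyers pay P_b = 221.9091; sellers receive P_s = P_b - 16.5 = 205.4091.
Consumer surplus is the triangle under demand above P_b: (1/2)(2.3636)(229 - 221.9091) = 8.3802.

8.38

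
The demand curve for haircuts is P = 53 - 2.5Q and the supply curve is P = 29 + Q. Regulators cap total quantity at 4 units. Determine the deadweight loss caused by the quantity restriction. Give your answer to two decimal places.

14.29

Without the quota, 53 - 2.5Q = 29 + Q gives Q* = 6.8571.
At Q = 4 the demand price is 53 - 2.5(4) = 43 and the supply price is 29 + (4) = 33.
Deadweight loss is the triangle between the curves from 4 to 6.8571: (1/2)(43 - 33)(6.8571 - 4) = 14.2857.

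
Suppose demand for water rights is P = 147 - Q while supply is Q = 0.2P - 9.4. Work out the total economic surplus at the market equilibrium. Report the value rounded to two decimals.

833.33

Rewriting supply in inverse form: P = 47 + 5Q.
Equilibrium: 147 - Q = 47 + 5Q, so Q* = 16.6667 and P* = 130.3333.
CS = (1/2)(16.6667)(16.6667) = 138.8889 and PS = (1/2)(16.6667)(83.3333) = 694.4444, so total surplus = 833.3333.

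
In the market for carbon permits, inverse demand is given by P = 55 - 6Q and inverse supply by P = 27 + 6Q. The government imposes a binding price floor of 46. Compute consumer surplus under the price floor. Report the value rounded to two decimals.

6.75

Without the control, 55 - 6Q = 27 + 6Q so Q* = 2.3333 and P* = 41.
At the floor price 46, quantity demanded is (55 - 46)/6 = 1.5; demand is the short side, so Q = 1.5 trades at P = 46.
CS is the triangle under demand above 46: (1/2)(1.5)(55 - 46) = 6.75.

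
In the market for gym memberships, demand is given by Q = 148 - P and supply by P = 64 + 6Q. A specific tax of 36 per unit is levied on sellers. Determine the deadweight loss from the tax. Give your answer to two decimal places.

92.57

Rewriting demand in inverse form: P = 148 - Q.
Without the tax, 148 - Q = 64 + 6Q so Q* = 12 and P* = 136.
With the tax, sellers need 36 more per unit: 148 - Q = 64 + 6Q + 36, so Q_t = 6.8571. Buyers pay P_b = 141.1429; sellers receive P_s = P_b - 36 = 105.1429.
The welfare triangle lost has base Q* - Q_t = 5.1429 and height t = 36, so DWL = (1/2)(5.1429)(36) = 92.5714.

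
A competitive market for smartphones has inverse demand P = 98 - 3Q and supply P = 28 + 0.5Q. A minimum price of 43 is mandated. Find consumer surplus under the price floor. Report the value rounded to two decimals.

Free-market equilibrium: 98 - 3Q = 28 + 0.5Q gives Q* = 20, P* = 38.
At the floor price 43, quantity demanded is (98 - 43)/3 = 18.3333; demand is the short side, so Q = 18.3333 trades at P = 43.
CS is the triangle under demand above 43: (1/2)(18.3333)(98 - 43) = 504.1667.

504.17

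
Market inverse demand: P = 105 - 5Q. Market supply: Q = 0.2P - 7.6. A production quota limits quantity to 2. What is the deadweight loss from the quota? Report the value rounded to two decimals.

110.45

Rewriting supply in inverse form: P = 38 + 5Q.
Without the quota, 105 - 5Q = 38 + 5Q gives Q* = 6.7.
At Q = 2 the demand price is 105 - 5(2) = 95 and the supply price is 38 + 5(2) = 48.
Deadweight loss is the triangle between the curves from 2 to 6.7: (1/2)(95 - 48)(6.7 - 2) = 110.45.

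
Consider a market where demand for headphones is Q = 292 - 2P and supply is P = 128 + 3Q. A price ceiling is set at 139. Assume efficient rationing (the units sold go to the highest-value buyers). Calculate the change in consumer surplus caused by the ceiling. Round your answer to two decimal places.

Rewriting demand in inverse form: P = 146 - 0.5Q.
Free-market equilibrium: 146 - 0.5Q = 128 + 3Q gives Q* = 5.1429, P* = 143.4286.
At P = 139, sellers supply (139 - 128)/3 = 3.6667 while buyers want more, so the quantity traded is 3.6667 at price 139.
CS goes from (1/2)(5.1429)(2.5714) = 6.6122 to 22.3056 (computed as (146 - 139)(3.6667) - (1/2)(0.5)(3.6667)^2), a change of 15.6933.

15.69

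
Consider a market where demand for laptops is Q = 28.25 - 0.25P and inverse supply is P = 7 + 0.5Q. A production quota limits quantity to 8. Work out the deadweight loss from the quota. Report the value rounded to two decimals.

Rewriting demand in inverse form: P = 113 - 4Q.
Unrestricted equilibrium: Q* = (113 - 7)/(4 + 0.5) = 23.5556.
At Q = 8 the demand price is 113 - 4(8) = 81 and the supply price is 7 + 0.5(8) = 11.
DWL = (1/2)(gap between curves at 8) x (Q* - 8) = (1/2)(70)(15.5556) = 544.4444.

544.44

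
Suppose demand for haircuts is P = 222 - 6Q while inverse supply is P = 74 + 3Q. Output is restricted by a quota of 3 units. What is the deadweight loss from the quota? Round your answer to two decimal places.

Unrestricted equilibrium: Q* = (222 - 74)/(6 + 3) = 16.4444.
At Q = 3 the demand price is 222 - 6(3) = 204 and the supply price is 74 + 3(3) = 83.
Deadweight loss is the triangle between the curves from 3 to 16.4444: (1/2)(204 - 83)(16.4444 - 3) = 813.3889.

813.39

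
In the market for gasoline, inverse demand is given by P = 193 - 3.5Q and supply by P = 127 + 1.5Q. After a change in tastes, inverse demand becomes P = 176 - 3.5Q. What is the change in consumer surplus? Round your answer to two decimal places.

Initial equilibrium: Q_0 = 13.2, P_0 = 146.8; CS_0 = (1/2)(13.2)(46.2) = 304.92, PS_0 = (1/2)(13.2)(19.8) = 130.68.
New equilibrium: 176 - 3.5Q = 127 + 1.5Q gives Q_1 = 9.8, P_1 = 141.7; CS_1 = 168.07, PS_1 = 72.03.
Change in consumer surplus = 168.07 - 304.92 = -136.85.

-136.85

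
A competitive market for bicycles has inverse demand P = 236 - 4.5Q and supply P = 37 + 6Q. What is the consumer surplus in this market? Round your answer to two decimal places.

808.18

Equilibrium: 236 - 4.5Q = 37 + 6Q, so Q* = 18.9524 and P* = 150.7143.
Consumer surplus is the triangle under demand above P*: (1/2)(18.9524)(236 - 150.7143) = (1/2)(18.9524)(85.2857) = 808.1837.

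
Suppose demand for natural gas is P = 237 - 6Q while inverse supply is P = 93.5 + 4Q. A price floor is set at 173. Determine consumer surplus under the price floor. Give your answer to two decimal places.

Free-market equilibrium: 237 - 6Q = 93.5 + 4Q gives Q* = 14.35, P* = 150.9.
At P = 173, buyers demand (237 - 173)/6 = 10.6667 while sellers would supply more, so the quantity traded is 10.6667 at price 173.
CS is the triangle under demand above 173: (1/2)(10.6667)(237 - 173) = 341.3333.

341.33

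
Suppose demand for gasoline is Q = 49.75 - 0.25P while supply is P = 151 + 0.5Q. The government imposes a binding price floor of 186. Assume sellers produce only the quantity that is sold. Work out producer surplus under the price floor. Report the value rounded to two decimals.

Rewriting demand in inverse form: P = 199 - 4Q.
Free-market equilibrium: 199 - 4Q = 151 + 0.5Q gives Q* = 10.6667, P* = 156.3333.
At the floor price 186, quantity demanded is (199 - 186)/4 = 3.25; demand is the short side, so Q = 3.25 trades at P = 186.
The supply price at Q = 3.25 is 152.625. PS is the trapezoid between 186 and supply over [0, 3.25]: (1/2)[(186 - 151) + (186 - 152.625)](3.25) = 111.1094.

111.11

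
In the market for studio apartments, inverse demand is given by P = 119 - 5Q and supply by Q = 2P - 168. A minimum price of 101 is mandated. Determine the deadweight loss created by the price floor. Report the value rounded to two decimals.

Rewriting supply in inverse form: P = 84 + 0.5Q.
Free-market equilibrium: 119 - 5Q = 84 + 0.5Q gives Q* = 6.3636, P* = 87.1818.
At P = 101, buyers demand (119 - 101)/5 = 3.6 while sellers would supply more, so the quantity traded is 3.6 at price 101.
The lost-trades triangle has base Q* - 3.6 = 2.7636 and height equal to the gap between the curves at Q = 3.6, which is 101 - 85.8 = 15.2. DWL = (1/2)(2.7636)(15.2) = 21.0036.

21.00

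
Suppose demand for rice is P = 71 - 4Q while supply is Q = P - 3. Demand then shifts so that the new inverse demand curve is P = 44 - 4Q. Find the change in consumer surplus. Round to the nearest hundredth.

-235.44

Rewriting supply in inverse form: P = 3 + Q.
Initial equilibrium: Q_0 = 13.6, P_0 = 16.6; CS_0 = (1/2)(13.6)(54.4) = 369.92, PS_0 = (1/2)(13.6)(13.6) = 92.48.
New equilibrium: 44 - 4Q = 3 + Q gives Q_1 = 8.2, P_1 = 11.2; CS_1 = 134.48, PS_1 = 33.62.
Change in consumer surplus = 134.48 - 369.92 = -235.44.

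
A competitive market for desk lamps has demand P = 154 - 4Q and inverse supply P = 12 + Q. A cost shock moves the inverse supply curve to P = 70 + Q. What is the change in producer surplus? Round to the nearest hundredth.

Initial equilibrium: Q_0 = 28.4, P_0 = 40.4; CS_0 = (1/2)(28.4)(113.6) = 1613.12, PS_0 = (1/2)(28.4)(28.4) = 403.28.
New equilibrium: 154 - 4Q = 70 + Q gives Q_1 = 16.8, P_1 = 86.8; CS_1 = 564.48, PS_1 = 141.12.
Change in producer surplus = 141.12 - 403.28 = -262.16.

-262.16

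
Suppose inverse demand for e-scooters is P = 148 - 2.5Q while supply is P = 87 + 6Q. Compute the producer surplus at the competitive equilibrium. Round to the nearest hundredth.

154.51

Set 148 - 2.5Q = 87 + 6Q, which gives 61 = 8.5Q, so Q* = 7.1765 and P* = 148 - 2.5(7.1765) = 130.0588.
PS is the area between P* and the supply curve from 0 to Q*: (1/2)(7.1765)(43.0588) = 154.5052.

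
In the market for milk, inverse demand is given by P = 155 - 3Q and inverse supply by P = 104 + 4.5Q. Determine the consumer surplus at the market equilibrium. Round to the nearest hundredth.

Set 155 - 3Q = 104 + 4.5Q, which gives 51 = 7.5Q, so Q* = 6.8 and P* = 155 - 3(6.8) = 134.6.
CS is the area between the demand curve and P* from 0 to Q*: (1/2)(6.8)(20.4) = 69.36.

69.36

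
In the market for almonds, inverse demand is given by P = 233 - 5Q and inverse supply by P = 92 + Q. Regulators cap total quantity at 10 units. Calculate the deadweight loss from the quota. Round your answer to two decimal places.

Without the quota, 233 - 5Q = 92 + Q gives Q* = 23.5.
At Q = 10 the demand price is 233 - 5(10) = 183 and the supply price is 92 + (10) = 102.
Deadweight loss is the triangle between the curves from 10 to 23.5: (1/2)(183 - 102)(23.5 - 10) = 546.75.

546.75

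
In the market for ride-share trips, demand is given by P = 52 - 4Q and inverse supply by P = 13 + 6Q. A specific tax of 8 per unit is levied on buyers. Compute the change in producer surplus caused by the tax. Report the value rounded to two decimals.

Pre-tax equilibrium: 52 - 4Q = 13 + 6Q gives Q* = 3.9, P* = 36.4.
A tax on buyers shifts demand down by 8: (52 - 8) - 4Q = 13 + 6Q, so Q_t = 3.1. Buyers pay P_b = 39.6; sellers receive P_s = P_b - 8 = 31.6.
Producers lose the trapezoid between P_s and P* out to Q_t plus the triangle from Q_t to Q*: change in PS = 28.83 - 45.63 = -16.8.

-16.80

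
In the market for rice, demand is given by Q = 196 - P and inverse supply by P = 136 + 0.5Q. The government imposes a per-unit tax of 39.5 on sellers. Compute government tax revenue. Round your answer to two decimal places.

Rewriting demand in inverse form: P = 196 - Q.
Without the tax, 196 - Q = 136 + 0.5Q so Q* = 40 and P* = 156.
A tax on sellers shifts supply up by 39.5: 196 - Q = 136 + 0.5Q + 39.5, so Q_t = 13.6667. Buyers pay P_b = 182.3333; sellers receive P_s = P_b - 39.5 = 142.8333.
Revenue is the tax times quantity traded: 39.5 x 13.6667 = 539.8333.

539.83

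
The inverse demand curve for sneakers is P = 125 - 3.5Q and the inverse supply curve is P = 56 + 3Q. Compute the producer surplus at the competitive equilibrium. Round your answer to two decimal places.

Set 125 - 3.5Q = 56 + 3Q, which gives 69 = 6.5Q, so Q* = 10.6154 and P* = 125 - 3.5(10.6154) = 87.8462.
Producer surplus is the triangle above supply below P*: (1/2)(10.6154)(87.8462 - 56) = (1/2)(10.6154)(31.8462) = 169.0296.

169.03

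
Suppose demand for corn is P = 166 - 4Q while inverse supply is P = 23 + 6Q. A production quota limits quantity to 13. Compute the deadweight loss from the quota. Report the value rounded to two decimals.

8.45

Without the quota, 166 - 4Q = 23 + 6Q gives Q* = 14.3.
At Q = 13 the demand price is 166 - 4(13) = 114 and the supply price is 23 + 6(13) = 101.
DWL = (1/2)(gap between curves at 13) x (Q* - 13) = (1/2)(13)(1.3) = 8.45.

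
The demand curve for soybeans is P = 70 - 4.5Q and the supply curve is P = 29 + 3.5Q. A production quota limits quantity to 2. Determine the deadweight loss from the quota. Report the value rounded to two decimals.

39.06

Without the quota, 70 - 4.5Q = 29 + 3.5Q gives Q* = 5.125.
At Q = 2 the demand price is 70 - 4.5(2) = 61 and the supply price is 29 + 3.5(2) = 36.
DWL = (1/2)(gap between curves at 2) x (Q* - 2) = (1/2)(25)(3.125) = 39.0625.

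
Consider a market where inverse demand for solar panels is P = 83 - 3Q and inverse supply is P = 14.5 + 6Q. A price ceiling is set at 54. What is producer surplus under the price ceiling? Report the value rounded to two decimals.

130.02

Free-market equilibrium: 83 - 3Q = 14.5 + 6Q gives Q* = 7.6111, P* = 60.1667.
At P = 54, sellers supply (54 - 14.5)/6 = 6.5833 while buyers want more, so the quantity traded is 6.5833 at price 54.
PS is the triangle above supply below 54: (1/2)(6.5833)(54 - 14.5) = 130.0208.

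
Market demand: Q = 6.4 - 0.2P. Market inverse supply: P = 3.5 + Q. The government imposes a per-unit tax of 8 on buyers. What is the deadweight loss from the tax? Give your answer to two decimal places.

Rewriting demand in inverse form: P = 32 - 5Q.
Pre-tax equilibrium: 32 - 5Q = 3.5 + Q gives Q* = 4.75, P* = 8.25.
With the tax, buyers' net willingness to pay falls by 8: (32 - 8) - 5Q = 3.5 + Q, so Q_t = 3.4167. Buyers pay P_b = 14.9167; sellers receive P_s = P_b - 8 = 6.9167.
Deadweight loss is the triangle between the curves from Q_t to Q*: (1/2)(4.75 - 3.4167)(8) = 5.3333.

5.33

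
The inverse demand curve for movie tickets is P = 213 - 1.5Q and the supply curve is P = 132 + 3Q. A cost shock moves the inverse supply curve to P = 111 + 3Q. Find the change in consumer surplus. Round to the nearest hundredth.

142.33

Initial equilibrium: Q_0 = 18, P_0 = 186; CS_0 = (1/2)(18)(27) = 243, PS_0 = (1/2)(18)(54) = 486.
New equilibrium: 213 - 1.5Q = 111 + 3Q gives Q_1 = 22.6667, P_1 = 179; CS_1 = 385.3333, PS_1 = 770.6667.
Change in consumer surplus = 385.3333 - 243 = 142.3333.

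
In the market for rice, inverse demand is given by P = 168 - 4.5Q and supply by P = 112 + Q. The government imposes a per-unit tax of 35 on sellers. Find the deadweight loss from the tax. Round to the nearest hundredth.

111.36

Without the tax, 168 - 4.5Q = 112 + Q so Q* = 10.1818 and P* = 122.1818.
With the tax, sellers need 35 more per unit: 168 - 4.5Q = 112 + Q + 35, so Q_t = 3.8182. Buyers pay P_b = 150.8182; sellers receive P_s = P_b - 35 = 115.8182.
Deadweight loss is the triangle between the curves from Q_t to Q*: (1/2)(10.1818 - 3.8182)(35) = 111.3636.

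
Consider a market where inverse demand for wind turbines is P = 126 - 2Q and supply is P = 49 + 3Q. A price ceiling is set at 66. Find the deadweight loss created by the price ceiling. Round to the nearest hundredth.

Without the control, 126 - 2Q = 49 + 3Q so Q* = 15.4 and P* = 95.2.
At the ceiling price 66, quantity supplied is (66 - 49)/3 = 5.6667; supply is the short side, so Q = 5.6667 trades at P = 66.
The lost-trades triangle has base Q* - 5.6667 = 9.7333 and height equal to the gap between the curves at Q = 5.6667, which is 114.6667 - 66 = 48.6667. DWL = (1/2)(9.7333)(48.6667) = 236.8444.

236.84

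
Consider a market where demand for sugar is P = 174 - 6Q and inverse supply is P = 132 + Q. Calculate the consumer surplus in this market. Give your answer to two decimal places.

108.00

Setting demand equal to supply, 42 = 7Q, so Q* = 6 and P* = 138.
Consumer surplus is the triangle under demand above P*: (1/2)(6)(174 - 138) = (1/2)(6)(36) = 108.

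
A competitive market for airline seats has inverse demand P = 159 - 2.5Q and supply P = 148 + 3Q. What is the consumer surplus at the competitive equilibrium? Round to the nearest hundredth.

Equilibrium: 159 - 2.5Q = 148 + 3Q, so Q* = 2 and P* = 154.
The demand choke price is 159, so CS = (1/2)(Q*)(159 - P*) = (1/2)(2)(5) = 5.

5.00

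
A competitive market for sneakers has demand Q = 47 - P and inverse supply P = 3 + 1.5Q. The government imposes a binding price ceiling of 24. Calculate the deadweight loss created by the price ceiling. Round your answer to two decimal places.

16.20

Rewriting demand in inverse form: P = 47 - Q.
Free-market equilibrium: 47 - Q = 3 + 1.5Q gives Q* = 17.6, P* = 29.4.
At the ceiling price 24, quantity supplied is (24 - 3)/1.5 = 14; supply is the short side, so Q = 14 trades at P = 24.
The lost-trades triangle has base Q* - 14 = 3.6 and height equal to the gap between the curves at Q = 14, which is 33 - 24 = 9. DWL = (1/2)(3.6)(9) = 16.2.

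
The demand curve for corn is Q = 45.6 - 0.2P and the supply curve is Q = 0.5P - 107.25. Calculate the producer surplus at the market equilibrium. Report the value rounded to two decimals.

Rewriting demand in inverse form: P = 228 - 5Q.
Rewriting supply in inverse form: P = 214.5 + 2Q.
Equilibrium: 228 - 5Q = 214.5 + 2Q, so Q* = 1.9286 and P* = 218.3571.
PS is the area between P* and the supply curve from 0 to Q*: (1/2)(1.9286)(3.8571) = 3.7194.

3.72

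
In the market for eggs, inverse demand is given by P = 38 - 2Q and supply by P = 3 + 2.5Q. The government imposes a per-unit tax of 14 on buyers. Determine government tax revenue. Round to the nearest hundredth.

Without the tax, 38 - 2Q = 3 + 2.5Q so Q* = 7.7778 and P* = 22.4444.
With the tax, buyers' net willingness to pay falls by 14: (38 - 14) - 2Q = 3 + 2.5Q, so Q_t = 4.6667. Buyers pay P_b = 28.6667; sellers receive P_s = P_b - 14 = 14.6667.
Tax revenue = t x Q_t = 14 x 4.6667 = 65.3333.

65.33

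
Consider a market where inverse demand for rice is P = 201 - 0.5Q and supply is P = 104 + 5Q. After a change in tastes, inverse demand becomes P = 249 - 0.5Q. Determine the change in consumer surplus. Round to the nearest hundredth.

Initial equilibrium: Q_0 = 17.6364, P_0 = 192.1818; CS_0 = (1/2)(17.6364)(8.8182) = 77.7603, PS_0 = (1/2)(17.6364)(88.1818) = 777.6033.
New equilibrium: 249 - 0.5Q = 104 + 5Q gives Q_1 = 26.3636, P_1 = 235.8182; CS_1 = 173.7603, PS_1 = 1737.6033.
Change in consumer surplus = 173.7603 - 77.7603 = 96.

96.00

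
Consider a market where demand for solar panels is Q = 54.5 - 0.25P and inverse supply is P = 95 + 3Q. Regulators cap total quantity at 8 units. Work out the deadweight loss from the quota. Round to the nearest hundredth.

Rewriting demand in inverse form: P = 218 - 4Q.
Without the quota, 218 - 4Q = 95 + 3Q gives Q* = 17.5714.
At Q = 8 the demand price is 218 - 4(8) = 186 and the supply price is 95 + 3(8) = 119.
Deadweight loss is the triangle between the curves from 8 to 17.5714: (1/2)(186 - 119)(17.5714 - 8) = 320.6429.

320.64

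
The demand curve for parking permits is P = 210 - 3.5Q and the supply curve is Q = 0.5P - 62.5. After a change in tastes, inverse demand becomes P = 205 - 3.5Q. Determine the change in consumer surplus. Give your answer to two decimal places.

Rewriting supply in inverse form: P = 125 + 2Q.
Initial equilibrium: Q_0 = 15.4545, P_0 = 155.9091; CS_0 = (1/2)(15.4545)(54.0909) = 417.9752, PS_0 = (1/2)(15.4545)(30.9091) = 238.843.
New equilibrium: 205 - 3.5Q = 125 + 2Q gives Q_1 = 14.5455, P_1 = 154.0909; CS_1 = 370.2479, PS_1 = 211.5702.
Change in consumer surplus = 370.2479 - 417.9752 = -47.7273.

-47.73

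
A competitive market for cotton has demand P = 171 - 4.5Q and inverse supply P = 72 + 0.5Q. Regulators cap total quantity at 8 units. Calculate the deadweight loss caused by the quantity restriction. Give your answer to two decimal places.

Without the quota, 171 - 4.5Q = 72 + 0.5Q gives Q* = 19.8.
At Q = 8 the demand price is 171 - 4.5(8) = 135 and the supply price is 72 + 0.5(8) = 76.
DWL = (1/2)(gap between curves at 8) x (Q* - 8) = (1/2)(59)(11.8) = 348.1.

348.10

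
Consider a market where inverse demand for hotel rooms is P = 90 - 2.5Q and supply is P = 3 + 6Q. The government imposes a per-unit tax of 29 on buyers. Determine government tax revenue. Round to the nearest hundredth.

Pre-tax equilibrium: 90 - 2.5Q = 3 + 6Q gives Q* = 10.2353, P* = 64.4118.
With the tax, buyers' net willingness to pay falls by 29: (90 - 29) - 2.5Q = 3 + 6Q, so Q_t = 6.8235. Buyers pay P_b = 72.9412; sellers receive P_s = P_b - 29 = 43.9412.
Revenue is the tax times quantity traded: 29 x 6.8235 = 197.8824.

197.88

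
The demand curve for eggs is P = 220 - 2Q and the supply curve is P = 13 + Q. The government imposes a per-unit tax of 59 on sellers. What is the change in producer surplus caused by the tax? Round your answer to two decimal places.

Pre-tax equilibrium: 220 - 2Q = 13 + Q gives Q* = 69, P* = 82.
With the tax, sellers need 59 more per unit: 220 - 2Q = 13 + Q + 59, so Q_t = 49.3333. Buyers pay P_b = 121.3333; sellers receive P_s = P_b - 59 = 62.3333.
PS falls from (1/2)(69)(69) = 2380.5 to (1/2)(49.3333)(49.3333) = 1216.8889, a change of -1163.6111.

-1163.61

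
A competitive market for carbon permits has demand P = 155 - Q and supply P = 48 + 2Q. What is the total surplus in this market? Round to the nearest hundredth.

1908.17

Setting demand equal to supply, 107 = 3Q, so Q* = 35.6667 and P* = 119.3333.
Total surplus is the full triangle between the curves from 0 to Q*: (1/2)(35.6667)(155 - 48) = 1908.1667.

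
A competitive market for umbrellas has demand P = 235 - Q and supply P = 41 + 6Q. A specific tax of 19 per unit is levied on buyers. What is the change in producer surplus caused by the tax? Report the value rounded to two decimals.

Without the tax, 235 - Q = 41 + 6Q so Q* = 27.7143 and P* = 207.2857.
A tax on buyers shifts demand down by 19: (235 - 19) - Q = 41 + 6Q, so Q_t = 25. Buyers pay P_b = 210; sellers receive P_s = P_b - 19 = 191.
Producers lose the trapezoid between P_s and P* out to Q_t plus the triangle from Q_t to Q*: change in PS = 1875 - 2304.2449 = -429.2449.

-429.24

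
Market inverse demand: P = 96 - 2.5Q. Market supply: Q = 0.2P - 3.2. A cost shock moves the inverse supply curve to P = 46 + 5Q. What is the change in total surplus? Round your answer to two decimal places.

Rewriting supply in inverse form: P = 16 + 5Q.
Initial equilibrium: Q_0 = 10.6667, P_0 = 69.3333; CS_0 = (1/2)(10.6667)(26.6667) = 142.2222, PS_0 = (1/2)(10.6667)(53.3333) = 284.4444.
New equilibrium: 96 - 2.5Q = 46 + 5Q gives Q_1 = 6.6667, P_1 = 79.3333; CS_1 = 55.5556, PS_1 = 111.1111.
Change in total surplus = (55.5556 + 111.1111) - (142.2222 + 284.4444) = -260.

-260.00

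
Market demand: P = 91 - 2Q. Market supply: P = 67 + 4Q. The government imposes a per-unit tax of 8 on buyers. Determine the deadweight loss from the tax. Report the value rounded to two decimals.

Pre-tax equilibrium: 91 - 2Q = 67 + 4Q gives Q* = 4, P* = 83.
With the tax, buyers' net willingness to pay falls by 8: (91 - 8) - 2Q = 67 + 4Q, so Q_t = 2.6667. Buyers pay P_b = 85.6667; sellers receive P_s = P_b - 8 = 77.6667.
The welfare triangle lost has base Q* - Q_t = 1.3333 and height t = 8, so DWL = (1/2)(1.3333)(8) = 5.3333.

5.33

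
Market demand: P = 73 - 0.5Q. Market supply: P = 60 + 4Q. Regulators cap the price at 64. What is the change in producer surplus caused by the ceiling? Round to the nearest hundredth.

-14.69

Without the control, 73 - 0.5Q = 60 + 4Q so Q* = 2.8889 and P* = 71.5556.
At P = 64, sellers supply (64 - 60)/4 = 1 while buyers want more, so the quantity traded is 1 at price 64.
PS goes from (1/2)(2.8889)(11.5556) = 16.6914 to 2 (computed as (64 - 60)(1) - (1/2)(4)(1)^2), a change of -14.6914.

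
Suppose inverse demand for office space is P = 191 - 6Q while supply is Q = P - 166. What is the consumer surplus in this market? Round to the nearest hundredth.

Rewriting supply in inverse form: P = 166 + Q.
Equilibrium: 191 - 6Q = 166 + Q, so Q* = 3.5714 and P* = 169.5714.
The demand choke price is 191, so CS = (1/2)(Q*)(191 - P*) = (1/2)(3.5714)(21.4286) = 38.2653.

38.27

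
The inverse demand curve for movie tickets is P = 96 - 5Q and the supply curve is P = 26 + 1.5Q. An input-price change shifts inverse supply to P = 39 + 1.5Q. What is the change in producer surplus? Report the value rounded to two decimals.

Initial equilibrium: Q_0 = 10.7692, P_0 = 42.1538; CS_0 = (1/2)(10.7692)(53.8462) = 289.9408, PS_0 = (1/2)(10.7692)(16.1538) = 86.9822.
New equilibrium: 96 - 5Q = 39 + 1.5Q gives Q_1 = 8.7692, P_1 = 52.1538; CS_1 = 192.2485, PS_1 = 57.6746.
Change in producer surplus = 57.6746 - 86.9822 = -29.3077.

-29.31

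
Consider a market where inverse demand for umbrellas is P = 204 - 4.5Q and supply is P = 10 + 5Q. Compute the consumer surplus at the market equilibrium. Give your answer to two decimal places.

938.29

Setting demand equal to supply, 194 = 9.5Q, so Q* = 20.4211 and P* = 112.1053.
The demand choke price is 204, so CS = (1/2)(Q*)(204 - P*) = (1/2)(20.4211)(91.8947) = 938.2936.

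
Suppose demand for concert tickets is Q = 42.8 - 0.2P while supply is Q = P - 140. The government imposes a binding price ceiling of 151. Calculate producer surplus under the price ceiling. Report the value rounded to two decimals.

60.50

Rewriting demand in inverse form: P = 214 - 5Q.
Rewriting supply in inverse form: P = 140 + Q.
Without the control, 214 - 5Q = 140 + Q so Q* = 12.3333 and P* = 152.3333.
At P = 151, sellers supply (151 - 140)/1 = 11 while buyers want more, so the quantity traded is 11 at price 151.
PS is the triangle above supply below 151: (1/2)(11)(151 - 140) = 60.5.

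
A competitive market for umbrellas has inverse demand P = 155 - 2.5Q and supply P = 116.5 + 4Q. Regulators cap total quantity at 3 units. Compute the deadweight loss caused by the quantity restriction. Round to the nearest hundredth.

27.77

Unrestricted equilibrium: Q* = (155 - 116.5)/(2.5 + 4) = 5.9231.
At Q = 3 the demand price is 155 - 2.5(3) = 147.5 and the supply price is 116.5 + 4(3) = 128.5.
DWL = (1/2)(gap between curves at 3) x (Q* - 3) = (1/2)(19)(2.9231) = 27.7692.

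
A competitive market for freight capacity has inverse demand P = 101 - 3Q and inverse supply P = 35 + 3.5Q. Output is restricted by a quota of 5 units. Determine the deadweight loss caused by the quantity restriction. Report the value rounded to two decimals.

86.33

Without the quota, 101 - 3Q = 35 + 3.5Q gives Q* = 10.1538.
At Q = 5 the demand price is 101 - 3(5) = 86 and the supply price is 35 + 3.5(5) = 52.5.
DWL = (1/2)(gap between curves at 5) x (Q* - 5) = (1/2)(33.5)(5.1538) = 86.3269.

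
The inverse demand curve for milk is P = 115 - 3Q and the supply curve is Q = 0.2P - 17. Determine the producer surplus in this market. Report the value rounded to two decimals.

35.16

Rewriting supply in inverse form: P = 85 + 5Q.
Equilibrium: 115 - 3Q = 85 + 5Q, so Q* = 3.75 and P* = 103.75.
PS is the area between P* and the supply curve from 0 to Q*: (1/2)(3.75)(18.75) = 35.1562.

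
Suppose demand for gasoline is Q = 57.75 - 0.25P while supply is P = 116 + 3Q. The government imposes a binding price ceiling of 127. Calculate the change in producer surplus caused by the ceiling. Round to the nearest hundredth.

-384.68

Rewriting demand in inverse form: P = 231 - 4Q.
Free-market equilibrium: 231 - 4Q = 116 + 3Q gives Q* = 16.4286, P* = 165.2857.
At the ceiling price 127, quantity supplied is (127 - 116)/3 = 3.6667; supply is the short side, so Q = 3.6667 trades at P = 127.
PS goes from (1/2)(16.4286)(49.2857) = 404.8469 to 20.1667 (computed as (127 - 116)(3.6667) - (1/2)(3)(3.6667)^2), a change of -384.6803.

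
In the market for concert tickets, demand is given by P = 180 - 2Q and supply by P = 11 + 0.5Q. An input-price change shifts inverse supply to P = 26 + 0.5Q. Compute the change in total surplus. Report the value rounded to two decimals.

-969.00

Initial equilibrium: Q_0 = 67.6, P_0 = 44.8; CS_0 = (1/2)(67.6)(135.2) = 4569.76, PS_0 = (1/2)(67.6)(33.8) = 1142.44.
New equilibrium: 180 - 2Q = 26 + 0.5Q gives Q_1 = 61.6, P_1 = 56.8; CS_1 = 3794.56, PS_1 = 948.64.
Change in total surplus = (3794.56 + 948.64) - (4569.76 + 1142.44) = -969.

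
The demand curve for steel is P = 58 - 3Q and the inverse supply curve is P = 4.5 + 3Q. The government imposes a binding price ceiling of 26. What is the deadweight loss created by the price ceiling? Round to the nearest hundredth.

9.19

Without the control, 58 - 3Q = 4.5 + 3Q so Q* = 8.9167 and P* = 31.25.
At P = 26, sellers supply (26 - 4.5)/3 = 7.1667 while buyers want more, so the quantity traded is 7.1667 at price 26.
At Q = 7.1667 the demand price is 36.5 and the supply price is 26. Deadweight loss is the triangle between the curves from 7.1667 to 8.9167: (1/2)(36.5 - 26)(8.9167 - 7.1667) = 9.1875.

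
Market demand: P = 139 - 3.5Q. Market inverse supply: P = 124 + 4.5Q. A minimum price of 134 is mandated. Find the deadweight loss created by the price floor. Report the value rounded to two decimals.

0.80

Free-market equilibrium: 139 - 3.5Q = 124 + 4.5Q gives Q* = 1.875, P* = 132.4375.
At the floor price 134, quantity demanded is (139 - 134)/3.5 = 1.4286; demand is the short side, so Q = 1.4286 trades at P = 134.
At Q = 1.4286 the demand price is 134 and the supply price is 130.4286. Deadweight loss is the triangle between the curves from 1.4286 to 1.875: (1/2)(134 - 130.4286)(1.875 - 1.4286) = 0.7972.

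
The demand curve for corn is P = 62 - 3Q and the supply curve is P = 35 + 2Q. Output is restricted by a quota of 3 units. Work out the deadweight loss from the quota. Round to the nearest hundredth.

14.40

Without the quota, 62 - 3Q = 35 + 2Q gives Q* = 5.4.
At Q = 3 the demand price is 62 - 3(3) = 53 and the supply price is 35 + 2(3) = 41.
Deadweight loss is the triangle between the curves from 3 to 5.4: (1/2)(53 - 41)(5.4 - 3) = 14.4.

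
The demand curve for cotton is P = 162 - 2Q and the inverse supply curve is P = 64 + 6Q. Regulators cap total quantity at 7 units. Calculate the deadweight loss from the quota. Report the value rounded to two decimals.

110.25

Unrestricted equilibrium: Q* = (162 - 64)/(2 + 6) = 12.25.
At Q = 7 the demand price is 162 - 2(7) = 148 and the supply price is 64 + 6(7) = 106.
Deadweight loss is the triangle between the curves from 7 to 12.25: (1/2)(148 - 106)(12.25 - 7) = 110.25.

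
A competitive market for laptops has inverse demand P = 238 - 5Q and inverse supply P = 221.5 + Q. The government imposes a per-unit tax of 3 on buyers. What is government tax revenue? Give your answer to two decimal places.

6.75

Pre-tax equilibrium: 238 - 5Q = 221.5 + Q gives Q* = 2.75, P* = 224.25.
With the tax, buyers' net willingness to pay falls by 3: (238 - 3) - 5Q = 221.5 + Q, so Q_t = 2.25. Buyers pay P_b = 226.75; sellers receive P_s = P_b - 3 = 223.75.
Revenue is the tax times quantity traded: 3 x 2.25 = 6.75.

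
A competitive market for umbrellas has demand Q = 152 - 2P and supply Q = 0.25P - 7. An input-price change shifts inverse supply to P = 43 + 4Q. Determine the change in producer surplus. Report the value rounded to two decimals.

-120.00

Rewriting demand in inverse form: P = 76 - 0.5Q.
Rewriting supply in inverse form: P = 28 + 4Q.
Initial equilibrium: Q_0 = 10.6667, P_0 = 70.6667; CS_0 = (1/2)(10.6667)(5.3333) = 28.4444, PS_0 = (1/2)(10.6667)(42.6667) = 227.5556.
New equilibrium: 76 - 0.5Q = 43 + 4Q gives Q_1 = 7.3333, P_1 = 72.3333; CS_1 = 13.4444, PS_1 = 107.5556.
Change in producer surplus = 107.5556 - 227.5556 = -120.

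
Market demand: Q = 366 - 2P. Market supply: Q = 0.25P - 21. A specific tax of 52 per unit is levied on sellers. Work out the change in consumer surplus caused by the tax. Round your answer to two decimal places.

-93.73

Rewriting demand in inverse form: P = 183 - 0.5Q.
Rewriting supply in inverse form: P = 84 + 4Q.
Without the tax, 183 - 0.5Q = 84 + 4Q so Q* = 22 and P* = 172.
With the tax, sellers need 52 more per unit: 183 - 0.5Q = 84 + 4Q + 52, so Q_t = 10.4444. Buyers pay P_b = 177.7778; sellers receive P_s = P_b - 52 = 125.7778.
CS falls from (1/2)(22)(11) = 121 to (1/2)(10.4444)(5.2222) = 27.2716, a change of -93.7284.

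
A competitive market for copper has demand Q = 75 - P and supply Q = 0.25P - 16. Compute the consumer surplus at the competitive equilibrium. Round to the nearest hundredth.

Rewriting demand in inverse form: P = 75 - Q.
Rewriting supply in inverse form: P = 64 + 4Q.
Set 75 - Q = 64 + 4Q, which gives 11 = 5Q, so Q* = 2.2 and P* = 75 - (2.2) = 72.8.
Consumer surplus is the triangle under demand above P*: (1/2)(2.2)(75 - 72.8) = (1/2)(2.2)(2.2) = 2.42.

2.42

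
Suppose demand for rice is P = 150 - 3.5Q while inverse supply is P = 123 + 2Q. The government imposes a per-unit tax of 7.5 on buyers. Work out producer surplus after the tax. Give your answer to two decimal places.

Without the tax, 150 - 3.5Q = 123 + 2Q so Q* = 4.9091 and P* = 132.8182.
With the tax, buyers' net willingness to pay falls by 7.5: (150 - 7.5) - 3.5Q = 123 + 2Q, so Q_t = 3.5455. Buyers pay P_b = 137.5909; sellers receive P_s = P_b - 7.5 = 130.0909.
Producer surplus is the triangle above supply below P_s: (1/2)(3.5455)(130.0909 - 123) = 12.5702.

12.57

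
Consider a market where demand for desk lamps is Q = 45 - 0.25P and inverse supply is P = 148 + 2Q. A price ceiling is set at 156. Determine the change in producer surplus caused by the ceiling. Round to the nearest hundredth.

-12.44

Rewriting demand in inverse form: P = 180 - 4Q.
Free-market equilibrium: 180 - 4Q = 148 + 2Q gives Q* = 5.3333, P* = 158.6667.
At the ceiling price 156, quantity supplied is (156 - 148)/2 = 4; supply is the short side, so Q = 4 trades at P = 156.
PS goes from (1/2)(5.3333)(10.6667) = 28.4444 to 16 (computed as (156 - 148)(4) - (1/2)(2)(4)^2), a change of -12.4444.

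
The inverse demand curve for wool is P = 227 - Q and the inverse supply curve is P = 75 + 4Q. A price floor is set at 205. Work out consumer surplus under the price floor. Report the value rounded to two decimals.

242.00

Without the control, 227 - Q = 75 + 4Q so Q* = 30.4 and P* = 196.6.
At P = 205, buyers demand (227 - 205)/1 = 22 while sellers would supply more, so the quantity traded is 22 at price 205.
CS is the triangle under demand above 205: (1/2)(22)(227 - 205) = 242.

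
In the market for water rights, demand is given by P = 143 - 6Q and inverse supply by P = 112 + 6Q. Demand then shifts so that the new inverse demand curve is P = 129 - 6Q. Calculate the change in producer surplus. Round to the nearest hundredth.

Initial equilibrium: Q_0 = 2.5833, P_0 = 127.5; CS_0 = (1/2)(2.5833)(15.5) = 20.0208, PS_0 = (1/2)(2.5833)(15.5) = 20.0208.
New equilibrium: 129 - 6Q = 112 + 6Q gives Q_1 = 1.4167, P_1 = 120.5; CS_1 = 6.0208, PS_1 = 6.0208.
Change in producer surplus = 6.0208 - 20.0208 = -14.

-14.00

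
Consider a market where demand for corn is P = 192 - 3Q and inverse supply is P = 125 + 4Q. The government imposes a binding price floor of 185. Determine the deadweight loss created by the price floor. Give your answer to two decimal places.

Without the control, 192 - 3Q = 125 + 4Q so Q* = 9.5714 and P* = 163.2857.
At the floor price 185, quantity demanded is (192 - 185)/3 = 2.3333; demand is the short side, so Q = 2.3333 trades at P = 185.
The lost-trades triangle has base Q* - 2.3333 = 7.2381 and height equal to the gap between the curves at Q = 2.3333, which is 185 - 134.3333 = 50.6667. DWL = (1/2)(7.2381)(50.6667) = 183.3651.

183.37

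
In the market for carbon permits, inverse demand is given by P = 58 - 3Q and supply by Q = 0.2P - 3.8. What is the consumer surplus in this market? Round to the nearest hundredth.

Rewriting supply in inverse form: P = 19 + 5Q.
Set 58 - 3Q = 19 + 5Q, which gives 39 = 8Q, so Q* = 4.875 and P* = 58 - 3(4.875) = 43.375.
CS is the area between the demand curve and P* from 0 to Q*: (1/2)(4.875)(14.625) = 35.6484.

35.65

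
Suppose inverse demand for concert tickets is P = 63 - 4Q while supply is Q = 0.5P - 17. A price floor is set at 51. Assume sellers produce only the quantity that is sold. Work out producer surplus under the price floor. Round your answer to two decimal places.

42.00

Rewriting supply in inverse form: P = 34 + 2Q.
Free-market equilibrium: 63 - 4Q = 34 + 2Q gives Q* = 4.8333, P* = 43.6667.
At P = 51, buyers demand (63 - 51)/4 = 3 while sellers would supply more, so the quantity traded is 3 at price 51.
The supply price at Q = 3 is 40. PS is the trapezoid between 51 and supply over [0, 3]: (1/2)[(51 - 34) + (51 - 40)](3) = 42.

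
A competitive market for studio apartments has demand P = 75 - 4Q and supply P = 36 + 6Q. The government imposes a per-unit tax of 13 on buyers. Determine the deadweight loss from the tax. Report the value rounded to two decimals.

8.45

Pre-tax equilibrium: 75 - 4Q = 36 + 6Q gives Q* = 3.9, P* = 59.4.
A tax on buyers shifts demand down by 13: (75 - 13) - 4Q = 36 + 6Q, so Q_t = 2.6. Buyers pay P_b = 64.6; sellers receive P_s = P_b - 13 = 51.6.
Deadweight loss is the triangle between the curves from Q_t to Q*: (1/2)(3.9 - 2.6)(13) = 8.45.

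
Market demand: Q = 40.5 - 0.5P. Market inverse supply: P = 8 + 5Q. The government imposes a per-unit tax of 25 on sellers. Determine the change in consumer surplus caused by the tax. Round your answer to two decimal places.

Rewriting demand in inverse form: P = 81 - 2Q.
Without the tax, 81 - 2Q = 8 + 5Q so Q* = 10.4286 and P* = 60.1429.
A tax on sellers shifts supply up by 25: 81 - 2Q = 8 + 5Q + 25, so Q_t = 6.8571. Buyers pay P_b = 67.2857; sellers receive P_s = P_b - 25 = 42.2857.
CS falls from (1/2)(10.4286)(20.8571) = 108.7551 to (1/2)(6.8571)(13.7143) = 47.0204, a change of -61.7347.

-61.73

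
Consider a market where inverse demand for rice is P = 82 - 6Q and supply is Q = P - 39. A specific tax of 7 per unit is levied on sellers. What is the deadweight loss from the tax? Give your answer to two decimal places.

Rewriting supply in inverse form: P = 39 + Q.
Pre-tax equilibrium: 82 - 6Q = 39 + Q gives Q* = 6.1429, P* = 45.1429.
A tax on sellers shifts supply up by 7: 82 - 6Q = 39 + Q + 7, so Q_t = 5.1429. Buyers pay P_b = 51.1429; sellers receive P_s = P_b - 7 = 44.1429.
The welfare triangle lost has base Q* - Q_t = 1 and height t = 7, so DWL = (1/2)(1)(7) = 3.5.

3.50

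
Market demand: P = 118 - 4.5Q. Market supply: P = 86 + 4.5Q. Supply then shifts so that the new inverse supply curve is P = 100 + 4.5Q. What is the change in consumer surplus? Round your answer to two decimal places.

-19.44

Initial equilibrium: Q_0 = 3.5556, P_0 = 102; CS_0 = (1/2)(3.5556)(16) = 28.4444, PS_0 = (1/2)(3.5556)(16) = 28.4444.
New equilibrium: 118 - 4.5Q = 100 + 4.5Q gives Q_1 = 2, P_1 = 109; CS_1 = 9, PS_1 = 9.
Change in consumer surplus = 9 - 28.4444 = -19.4444.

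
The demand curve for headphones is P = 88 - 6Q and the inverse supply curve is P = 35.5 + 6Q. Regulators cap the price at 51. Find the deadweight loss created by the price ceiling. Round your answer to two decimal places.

19.26

Without the control, 88 - 6Q = 35.5 + 6Q so Q* = 4.375 and P* = 61.75.
At P = 51, sellers supply (51 - 35.5)/6 = 2.5833 while buyers want more, so the quantity traded is 2.5833 at price 51.
The lost-trades triangle has base Q* - 2.5833 = 1.7917 and height equal to the gap between the curves at Q = 2.5833, which is 72.5 - 51 = 21.5. DWL = (1/2)(1.7917)(21.5) = 19.2604.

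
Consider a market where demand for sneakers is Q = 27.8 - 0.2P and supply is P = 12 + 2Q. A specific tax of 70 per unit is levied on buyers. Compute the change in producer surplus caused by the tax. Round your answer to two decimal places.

-262.86

Rewriting demand in inverse form: P = 139 - 5Q.
Without the tax, 139 - 5Q = 12 + 2Q so Q* = 18.1429 and P* = 48.2857.
A tax on buyers shifts demand down by 70: (139 - 70) - 5Q = 12 + 2Q, so Q_t = 8.1429. Buyers pay P_b = 98.2857; sellers receive P_s = P_b - 70 = 28.2857.
PS falls from (1/2)(18.1429)(36.2857) = 329.1633 to (1/2)(8.1429)(16.2857) = 66.3061, a change of -262.8571.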